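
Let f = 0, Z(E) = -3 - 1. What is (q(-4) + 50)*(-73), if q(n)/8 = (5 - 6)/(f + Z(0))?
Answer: -3796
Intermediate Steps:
Z(E) = -4
q(n) = 2 (q(n) = 8*((5 - 6)/(0 - 4)) = 8*(-1/(-4)) = 8*(-1*(-¼)) = 8*(¼) = 2)
(q(-4) + 50)*(-73) = (2 + 50)*(-73) = 52*(-73) = -3796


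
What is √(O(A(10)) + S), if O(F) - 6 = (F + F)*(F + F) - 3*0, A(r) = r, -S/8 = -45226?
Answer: 3*√40246 ≈ 601.84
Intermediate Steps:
S = 361808 (S = -8*(-45226) = 361808)
O(F) = 6 + 4*F² (O(F) = 6 + ((F + F)*(F + F) - 3*0) = 6 + ((2*F)*(2*F) + 0) = 6 + (4*F² + 0) = 6 + 4*F²)
√(O(A(10)) + S) = √((6 + 4*10²) + 361808) = √((6 + 4*100) + 361808) = √((6 + 400) + 361808) = √(406 + 361808) = √362214 = 3*√40246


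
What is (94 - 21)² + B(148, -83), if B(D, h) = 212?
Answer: 5541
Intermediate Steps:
(94 - 21)² + B(148, -83) = (94 - 21)² + 212 = 73² + 212 = 5329 + 212 = 5541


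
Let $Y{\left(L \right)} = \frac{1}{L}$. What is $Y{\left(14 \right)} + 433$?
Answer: $\frac{6063}{14} \approx 433.07$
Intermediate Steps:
$Y{\left(14 \right)} + 433 = \frac{1}{14} + 433 = \frac{6063}{14}$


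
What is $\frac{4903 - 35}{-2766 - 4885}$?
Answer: $- \frac{4868}{7651} \approx -0.63626$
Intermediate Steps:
$\frac{4903 - 35}{-2766 - 4885} = \frac{4868}{-7651} = 4868 \left(- \frac{1}{7651}\right) = - \frac{4868}{7651}$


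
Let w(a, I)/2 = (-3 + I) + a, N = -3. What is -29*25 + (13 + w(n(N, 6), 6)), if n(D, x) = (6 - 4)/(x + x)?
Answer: -2117/3 ≈ -705.67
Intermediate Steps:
n(D, x) = 1/x (n(D, x) = 2/((2*x)) = 2*(1/(2*x)) = 1/x)
w(a, I) = -6 + 2*I + 2*a (w(a, I) = 2*((-3 + I) + a) = 2*(-3 + I + a) = -6 + 2*I + 2*a)
-29*25 + (13 + w(n(N, 6), 6)) = -29*25 + (13 + (-6 + 2*6 + 2/6)) = -725 + (13 + (-6 + 12 + 2*(⅙))) = -725 + (13 + (-6 + 12 + ⅓)) = -725 + (13 + 19/3) = -725 + 58/3 = -2117/3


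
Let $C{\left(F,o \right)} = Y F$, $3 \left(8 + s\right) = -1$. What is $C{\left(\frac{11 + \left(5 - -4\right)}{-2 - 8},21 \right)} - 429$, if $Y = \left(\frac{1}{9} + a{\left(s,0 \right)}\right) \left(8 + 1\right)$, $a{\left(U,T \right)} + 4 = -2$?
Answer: $-323$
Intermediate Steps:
$s = - \frac{25}{3}$ ($s = -8 + \frac{1}{3} \left(-1\right) = -8 - \frac{1}{3} = - \frac{25}{3} \approx -8.3333$)
$a{\left(U,T \right)} = -6$ ($a{\left(U,T \right)} = -4 - 2 = -6$)
$Y = -53$ ($Y = \left(\frac{1}{9} - 6\right) \left(8 + 1\right) = \left(\frac{1}{9} - 6\right) 9 = \left(- \frac{53}{9}\right) 9 = -53$)
$C{\left(F,o \right)} = - 53 F$
$C{\left(\frac{11 + \left(5 - -4\right)}{-2 - 8},21 \right)} - 429 = - 53 \frac{11 + \left(5 - -4\right)}{-2 - 8} - 429 = - 53 \frac{11 + \left(5 + 4\right)}{-10} - 429 = - 53 \left(11 + 9\right) \left(- \frac{1}{10}\right) - 429 = - 53 \cdot 20 \left(- \frac{1}{10}\right) - 429 = \left(-53\right) \left(-2\right) - 429 = 106 - 429 = -323$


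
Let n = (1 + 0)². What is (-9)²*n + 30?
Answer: 111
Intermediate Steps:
n = 1 (n = 1² = 1)
(-9)²*n + 30 = (-9)²*1 + 30 = 81*1 + 30 = 81 + 30 = 111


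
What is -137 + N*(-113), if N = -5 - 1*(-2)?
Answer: 202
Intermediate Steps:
N = -3 (N = -5 + 2 = -3)
-137 + N*(-113) = -137 - 3*(-113) = -137 + 339 = 202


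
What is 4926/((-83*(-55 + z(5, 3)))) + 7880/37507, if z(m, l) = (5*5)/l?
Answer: 322922023/217915670 ≈ 1.4819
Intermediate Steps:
z(m, l) = 25/l
4926/((-83*(-55 + z(5, 3)))) + 7880/37507 = 4926/((-83*(-55 + 25/3))) + 7880/37507 = 4926/((-83*(-140/3))) + 7880/37507 = 4926/(11620/3) + 7880/37507 = 4926*(3/11620) + 7880/37507 = 7389/5810 + 7880/37507 = 322922023/217915670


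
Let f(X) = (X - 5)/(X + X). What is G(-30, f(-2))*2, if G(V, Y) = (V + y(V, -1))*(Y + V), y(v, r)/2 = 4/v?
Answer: 25651/15 ≈ 1710.1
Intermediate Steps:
y(v, r) = 8/v (y(v, r) = 2*(4/v) = 8/v)
f(X) = (-5 + X)/(2*X) (f(X) = (-5 + X)/((2*X)) = (-5 + X)*(1/(2*X)) = (-5 + X)/(2*X))
G(V, Y) = (V + Y)*(V + 8/V) (G(V, Y) = (V + 8/V)*(Y + V) = (V + 8/V)*(V + Y) = (V + Y)*(V + 8/V))
G(-30, f(-2))*2 = (8 + (-30)**2 - 15*(-5 - 2)/(-2) + 8*((1/2)*(-5 - 2)/(-2))/(-30))*2 = (8 + 900 - 15*(-1)*(-7)/2 + 8*((1/2)*(-1/2)*(-7))*(-1/30))*2 = (8 + 900 - 30*7/4 + 8*(7/4)*(-1/30))*2 = (8 + 900 - 105/2 - 7/15)*2 = (25651/30)*2 = 25651/15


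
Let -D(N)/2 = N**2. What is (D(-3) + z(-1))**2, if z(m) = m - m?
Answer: 324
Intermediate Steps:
D(N) = -2*N**2
z(m) = 0
(D(-3) + z(-1))**2 = (-2*(-3)**2 + 0)**2 = (-2*9 + 0)**2 = (-18 + 0)**2 = (-18)**2 = 324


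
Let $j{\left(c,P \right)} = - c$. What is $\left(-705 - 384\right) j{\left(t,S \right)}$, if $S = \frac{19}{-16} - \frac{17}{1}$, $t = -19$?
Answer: $-20691$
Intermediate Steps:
$S = - \frac{291}{16}$ ($S = 19 \left(- \frac{1}{16}\right) - 17 = - \frac{19}{16} - 17 = - \frac{291}{16} \approx -18.188$)
$\left(-705 - 384\right) j{\left(t,S \right)} = \left(-705 - 384\right) \left(\left(-1\right) \left(-19\right)\right) = \left(-705 - 384\right) 19 = \left(-1089\right) 19 = -20691$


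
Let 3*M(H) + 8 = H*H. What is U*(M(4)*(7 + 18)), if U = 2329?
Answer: 465800/3 ≈ 1.5527e+5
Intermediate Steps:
M(H) = -8/3 + H²/3 (M(H) = -8/3 + (H*H)/3 = -8/3 + H²/3)
U*(M(4)*(7 + 18)) = 2329*((-8/3 + (⅓)*4²)*(7 + 18)) = 2329*((-8/3 + (⅓)*16)*25) = 2329*((-8/3 + 16/3)*25) = 2329*((8/3)*25) = 2329*(200/3) = 465800/3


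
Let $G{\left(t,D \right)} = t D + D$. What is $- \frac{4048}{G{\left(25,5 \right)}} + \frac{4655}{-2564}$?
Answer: $- \frac{5492111}{166660} \approx -32.954$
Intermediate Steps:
$G{\left(t,D \right)} = D + D t$ ($G{\left(t,D \right)} = D t + D = D + D t$)
$- \frac{4048}{G{\left(25,5 \right)}} + \frac{4655}{-2564} = - \frac{4048}{5 \left(1 + 25\right)} + \frac{4655}{-2564} = - \frac{4048}{5 \cdot 26} + 4655 \left(- \frac{1}{2564}\right) = - \frac{4048}{130} - \frac{4655}{2564} = \left(-4048\right) \frac{1}{130} - \frac{4655}{2564} = - \frac{2024}{65} - \frac{4655}{2564} = - \frac{5492111}{166660}$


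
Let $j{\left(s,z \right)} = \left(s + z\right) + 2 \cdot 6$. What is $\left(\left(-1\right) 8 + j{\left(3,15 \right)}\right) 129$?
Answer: $2838$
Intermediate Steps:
$j{\left(s,z \right)} = 12 + s + z$ ($j{\left(s,z \right)} = \left(s + z\right) + 12 = 12 + s + z$)
$\left(\left(-1\right) 8 + j{\left(3,15 \right)}\right) 129 = \left(\left(-1\right) 8 + \left(12 + 3 + 15\right)\right) 129 = \left(-8 + 30\right) 129 = 22 \cdot 129 = 2838$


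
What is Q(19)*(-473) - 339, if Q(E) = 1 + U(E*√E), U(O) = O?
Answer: -812 - 8987*√19 ≈ -39985.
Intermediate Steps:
Q(E) = 1 + E^(3/2) (Q(E) = 1 + E*√E = 1 + E^(3/2))
Q(19)*(-473) - 339 = (1 + 19^(3/2))*(-473) - 339 = (1 + 19*√19)*(-473) - 339 = (-473 - 8987*√19) - 339 = -812 - 8987*√19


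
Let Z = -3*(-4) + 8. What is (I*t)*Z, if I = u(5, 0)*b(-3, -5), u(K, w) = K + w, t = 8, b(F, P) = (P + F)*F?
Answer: 19200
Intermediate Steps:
b(F, P) = F*(F + P) (b(F, P) = (F + P)*F = F*(F + P))
I = 120 (I = (5 + 0)*(-3*(-3 - 5)) = 5*(-3*(-8)) = 5*24 = 120)
Z = 20 (Z = 12 + 8 = 20)
(I*t)*Z = (120*8)*20 = 960*20 = 19200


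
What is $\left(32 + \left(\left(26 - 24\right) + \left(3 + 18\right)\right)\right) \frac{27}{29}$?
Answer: $\frac{1485}{29} \approx 51.207$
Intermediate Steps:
$\left(32 + \left(\left(26 - 24\right) + \left(3 + 18\right)\right)\right) \frac{27}{29} = \left(32 + \left(2 + 21\right)\right) 27 \cdot \frac{1}{29} = \left(32 + 23\right) \frac{27}{29} = 55 \cdot \frac{27}{29} = \frac{1485}{29}$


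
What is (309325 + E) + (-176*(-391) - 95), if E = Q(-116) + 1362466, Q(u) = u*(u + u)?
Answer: 1767424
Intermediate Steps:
Q(u) = 2*u² (Q(u) = u*(2*u) = 2*u²)
E = 1389378 (E = 2*(-116)² + 1362466 = 2*13456 + 1362466 = 26912 + 1362466 = 1389378)
(309325 + E) + (-176*(-391) - 95) = (309325 + 1389378) + (-176*(-391) - 95) = 1698703 + (68816 - 95) = 1698703 + 68721 = 1767424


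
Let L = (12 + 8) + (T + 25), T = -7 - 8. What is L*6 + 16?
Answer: 196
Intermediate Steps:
T = -15
L = 30 (L = (12 + 8) + (-15 + 25) = 20 + 10 = 30)
L*6 + 16 = 30*6 + 16 = 180 + 16 = 196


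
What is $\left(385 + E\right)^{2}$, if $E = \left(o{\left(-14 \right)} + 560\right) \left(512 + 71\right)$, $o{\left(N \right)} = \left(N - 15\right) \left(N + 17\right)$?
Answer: $76255508736$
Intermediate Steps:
$o{\left(N \right)} = \left(-15 + N\right) \left(17 + N\right)$
$E = 275759$ ($E = \left(\left(-255 + \left(-14\right)^{2} + 2 \left(-14\right)\right) + 560\right) \left(512 + 71\right) = \left(\left(-255 + 196 - 28\right) + 560\right) 583 = \left(-87 + 560\right) 583 = 473 \cdot 583 = 275759$)
$\left(385 + E\right)^{2} = \left(385 + 275759\right)^{2} = 276144^{2} = 76255508736$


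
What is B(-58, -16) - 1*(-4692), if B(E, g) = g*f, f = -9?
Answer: 4836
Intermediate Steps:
B(E, g) = -9*g (B(E, g) = g*(-9) = -9*g)
B(-58, -16) - 1*(-4692) = -9*(-16) - 1*(-4692) = 144 + 4692 = 4836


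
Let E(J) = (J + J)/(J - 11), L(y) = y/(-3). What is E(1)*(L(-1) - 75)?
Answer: 224/15 ≈ 14.933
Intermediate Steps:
L(y) = -y/3 (L(y) = y*(-⅓) = -y/3)
E(J) = 2*J/(-11 + J) (E(J) = (2*J)/(-11 + J) = 2*J/(-11 + J))
E(1)*(L(-1) - 75) = (2*1/(-11 + 1))*(-⅓*(-1) - 75) = (2*1/(-10))*(⅓ - 75) = (2*1*(-⅒))*(-224/3) = -⅕*(-224/3) = 224/15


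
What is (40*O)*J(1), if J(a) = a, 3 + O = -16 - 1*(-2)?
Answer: -680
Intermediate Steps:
O = -17 (O = -3 + (-16 - 1*(-2)) = -3 + (-16 + 2) = -3 - 14 = -17)
(40*O)*J(1) = (40*(-17))*1 = -680*1 = -680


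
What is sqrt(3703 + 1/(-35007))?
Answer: 2*sqrt(1134497404110)/35007 ≈ 60.852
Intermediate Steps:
sqrt(3703 + 1/(-35007)) = sqrt(3703 - 1/35007) = sqrt(129630920/35007) = 2*sqrt(1134497404110)/35007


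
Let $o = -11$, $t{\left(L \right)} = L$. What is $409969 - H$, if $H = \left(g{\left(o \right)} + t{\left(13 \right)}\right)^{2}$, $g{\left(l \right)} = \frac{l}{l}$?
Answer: $409773$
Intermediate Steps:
$g{\left(l \right)} = 1$
$H = 196$ ($H = \left(1 + 13\right)^{2} = 14^{2} = 196$)
$409969 - H = 409969 - 196 = 409773$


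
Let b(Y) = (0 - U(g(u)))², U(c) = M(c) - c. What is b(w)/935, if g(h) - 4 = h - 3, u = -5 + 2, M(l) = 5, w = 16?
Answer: 49/935 ≈ 0.052406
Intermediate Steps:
u = -3
g(h) = 1 + h (g(h) = 4 + (h - 3) = 4 + (-3 + h) = 1 + h)
U(c) = 5 - c
b(Y) = 49 (b(Y) = (0 - (5 - (1 - 3)))² = (0 - (5 - 1*(-2)))² = (0 - (5 + 2))² = (0 - 1*7)² = (0 - 7)² = (-7)² = 49)
b(w)/935 = 49/935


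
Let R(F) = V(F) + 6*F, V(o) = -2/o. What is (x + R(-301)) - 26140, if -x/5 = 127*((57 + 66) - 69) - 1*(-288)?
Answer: -19166474/301 ≈ -63676.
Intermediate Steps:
R(F) = -2/F + 6*F
x = -35730 (x = -5*(127*((57 + 66) - 69) - 1*(-288)) = -5*(127*(123 - 69) + 288) = -5*(127*54 + 288) = -5*(6858 + 288) = -5*7146 = -35730)
(x + R(-301)) - 26140 = (-35730 + (-2/(-301) + 6*(-301))) - 26140 = (-35730 + (-2*(-1/301) - 1806)) - 26140 = (-35730 + (2/301 - 1806)) - 26140 = (-35730 - 543604/301) - 26140 = -11298334/301 - 26140 = -19166474/301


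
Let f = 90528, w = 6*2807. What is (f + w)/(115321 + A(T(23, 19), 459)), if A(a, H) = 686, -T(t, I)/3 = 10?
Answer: 35790/38669 ≈ 0.92555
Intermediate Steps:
T(t, I) = -30 (T(t, I) = -3*10 = -30)
w = 16842
(f + w)/(115321 + A(T(23, 19), 459)) = (90528 + 16842)/(115321 + 686) = 107370/116007 = 107370*(1/116007) = 35790/38669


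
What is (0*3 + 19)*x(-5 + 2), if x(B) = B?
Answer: -57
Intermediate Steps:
(0*3 + 19)*x(-5 + 2) = (0*3 + 19)*(-5 + 2) = (0 + 19)*(-3) = 19*(-3) = -57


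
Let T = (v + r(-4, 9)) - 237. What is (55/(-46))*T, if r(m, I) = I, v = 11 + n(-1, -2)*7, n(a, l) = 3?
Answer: 5390/23 ≈ 234.35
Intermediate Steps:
v = 32 (v = 11 + 3*7 = 11 + 21 = 32)
T = -196 (T = (32 + 9) - 237 = 41 - 237 = -196)
(55/(-46))*T = (55/(-46))*(-196) = (55*(-1/46))*(-196) = -55/46*(-196) = 5390/23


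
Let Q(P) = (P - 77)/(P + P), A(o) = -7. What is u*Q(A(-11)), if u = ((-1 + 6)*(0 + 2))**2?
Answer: 600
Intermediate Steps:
Q(P) = (-77 + P)/(2*P) (Q(P) = (-77 + P)/((2*P)) = (-77 + P)*(1/(2*P)) = (-77 + P)/(2*P))
u = 100 (u = (5*2)**2 = 10**2 = 100)
u*Q(A(-11)) = 100*((1/2)*(-77 - 7)/(-7)) = 100*((1/2)*(-1/7)*(-84)) = 100*6 = 600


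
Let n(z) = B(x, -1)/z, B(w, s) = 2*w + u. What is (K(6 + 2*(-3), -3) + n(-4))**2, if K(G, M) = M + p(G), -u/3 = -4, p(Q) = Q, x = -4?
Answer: 16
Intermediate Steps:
u = 12 (u = -3*(-4) = 12)
K(G, M) = G + M (K(G, M) = M + G = G + M)
B(w, s) = 12 + 2*w (B(w, s) = 2*w + 12 = 12 + 2*w)
n(z) = 4/z (n(z) = (12 + 2*(-4))/z = (12 - 8)/z = 4/z)
(K(6 + 2*(-3), -3) + n(-4))**2 = (((6 + 2*(-3)) - 3) + 4/(-4))**2 = (((6 - 6) - 3) + 4*(-1/4))**2 = ((0 - 3) - 1)**2 = (-3 - 1)**2 = (-4)**2 = 16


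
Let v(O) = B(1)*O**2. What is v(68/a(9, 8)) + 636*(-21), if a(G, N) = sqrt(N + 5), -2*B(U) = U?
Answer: -175940/13 ≈ -13534.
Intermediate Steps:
B(U) = -U/2
a(G, N) = sqrt(5 + N)
v(O) = -O**2/2 (v(O) = (-1/2*1)*O**2 = -O**2/2)
v(68/a(9, 8)) + 636*(-21) = -4624/(5 + 8)/2 + 636*(-21) = -(68/(sqrt(13)))**2/2 - 13356 = -(68*(sqrt(13)/13))**2/2 - 13356 = -(68*sqrt(13)/13)**2/2 - 13356 = -1/2*4624/13 - 13356 = -2312/13 - 13356 = -175940/13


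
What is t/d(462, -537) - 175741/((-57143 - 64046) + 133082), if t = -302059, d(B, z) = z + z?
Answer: 3403641853/12773082 ≈ 266.47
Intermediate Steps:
d(B, z) = 2*z
t/d(462, -537) - 175741/((-57143 - 64046) + 133082) = -302059/(2*(-537)) - 175741/((-57143 - 64046) + 133082) = -302059/(-1074) - 175741/(-121189 + 133082) = -302059*(-1/1074) - 175741/11893 = 302059/1074 - 175741*1/11893 = 302059/1074 - 175741/11893 = 3403641853/12773082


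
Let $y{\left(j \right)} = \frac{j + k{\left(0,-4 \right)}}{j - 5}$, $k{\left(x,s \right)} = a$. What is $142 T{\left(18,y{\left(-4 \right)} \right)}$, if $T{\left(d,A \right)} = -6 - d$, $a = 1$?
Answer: $-3408$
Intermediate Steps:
$k{\left(x,s \right)} = 1$
$y{\left(j \right)} = \frac{1 + j}{-5 + j}$ ($y{\left(j \right)} = \frac{j + 1}{j - 5} = \frac{1 + j}{-5 + j}$)
$142 T{\left(18,y{\left(-4 \right)} \right)} = 142 \left(-6 - 18\right) = 142 \left(-24\right) = -3408$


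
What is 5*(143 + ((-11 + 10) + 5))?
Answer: 735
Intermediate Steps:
5*(143 + ((-11 + 10) + 5)) = 5*(143 + (-1 + 5)) = 5*(143 + 4) = 5*147 = 735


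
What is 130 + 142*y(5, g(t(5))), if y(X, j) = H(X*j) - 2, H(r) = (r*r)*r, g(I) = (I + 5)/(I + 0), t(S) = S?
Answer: 141846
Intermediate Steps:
g(I) = (5 + I)/I
H(r) = r³ (H(r) = r²*r = r³)
y(X, j) = -2 + X³*j³ (y(X, j) = (X*j)³ - 2 = X³*j³ - 2 = -2 + X³*j³)
130 + 142*y(5, g(t(5))) = 130 + 142*(-2 + 5³*((5 + 5)/5)³) = 130 + 142*(-2 + 125*((⅕)*10)³) = 130 + 142*(-2 + 125*2³) = 130 + 142*(-2 + 125*8) = 130 + 142*(-2 + 1000) = 130 + 142*998 = 130 + 141716 = 141846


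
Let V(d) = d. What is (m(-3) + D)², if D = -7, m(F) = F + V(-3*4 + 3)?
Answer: 361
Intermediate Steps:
m(F) = -9 + F (m(F) = F + (-3*4 + 3) = F + (-12 + 3) = F - 9 = -9 + F)
(m(-3) + D)² = ((-9 - 3) - 7)² = (-12 - 7)² = (-19)² = 361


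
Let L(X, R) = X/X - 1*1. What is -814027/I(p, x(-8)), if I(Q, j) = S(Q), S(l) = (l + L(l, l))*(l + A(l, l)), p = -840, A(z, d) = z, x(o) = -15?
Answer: -814027/1411200 ≈ -0.57683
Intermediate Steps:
L(X, R) = 0 (L(X, R) = 1 - 1 = 0)
S(l) = 2*l**2 (S(l) = (l + 0)*(l + l) = l*(2*l) = 2*l**2)
I(Q, j) = 2*Q**2
-814027/I(p, x(-8)) = -814027/(2*(-840)**2) = -814027/(2*705600) = -814027/1411200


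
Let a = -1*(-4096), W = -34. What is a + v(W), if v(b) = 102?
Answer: 4198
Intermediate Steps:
a = 4096
a + v(W) = 4096 + 102 = 4198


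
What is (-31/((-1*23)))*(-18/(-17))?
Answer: 558/391 ≈ 1.4271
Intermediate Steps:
(-31/((-1*23)))*(-18/(-17)) = (-31/(-23))*(-18*(-1/17)) = -31*(-1/23)*(18/17) = (31/23)*(18/17) = 558/391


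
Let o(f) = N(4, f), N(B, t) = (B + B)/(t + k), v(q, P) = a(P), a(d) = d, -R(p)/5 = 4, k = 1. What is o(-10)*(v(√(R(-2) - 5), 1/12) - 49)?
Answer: 1174/27 ≈ 43.482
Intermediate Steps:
R(p) = -20 (R(p) = -5*4 = -20)
v(q, P) = P
N(B, t) = 2*B/(1 + t) (N(B, t) = (B + B)/(t + 1) = (2*B)/(1 + t) = 2*B/(1 + t))
o(f) = 8/(1 + f) (o(f) = 2*4/(1 + f) = 8/(1 + f))
o(-10)*(v(√(R(-2) - 5), 1/12) - 49) = (8/(1 - 10))*(1/12 - 49) = (8/(-9))*(1/12 - 49) = (8*(-⅑))*(-587/12) = -8/9*(-587/12) = 1174/27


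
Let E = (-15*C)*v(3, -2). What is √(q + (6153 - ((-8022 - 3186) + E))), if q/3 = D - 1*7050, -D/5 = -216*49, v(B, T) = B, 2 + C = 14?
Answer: 3*√17279 ≈ 394.35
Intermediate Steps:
C = 12 (C = -2 + 14 = 12)
E = -540 (E = -15*12*3 = -180*3 = -540)
D = 52920 (D = -(-1080)*49 = -5*(-10584) = 52920)
q = 137610 (q = 3*(52920 - 1*7050) = 3*(52920 - 7050) = 3*45870 = 137610)
√(q + (6153 - ((-8022 - 3186) + E))) = √(137610 + (6153 - ((-8022 - 3186) - 540))) = √(137610 + (6153 - (-11208 - 540))) = √(137610 + (6153 - 1*(-11748))) = √(137610 + (6153 + 11748)) = √(137610 + 17901) = √155511 = 3*√17279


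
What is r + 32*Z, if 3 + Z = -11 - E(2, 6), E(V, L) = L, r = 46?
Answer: -594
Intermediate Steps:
Z = -20 (Z = -3 + (-11 - 1*6) = -3 + (-11 - 6) = -3 - 17 = -20)
r + 32*Z = 46 + 32*(-20) = 46 - 640 = -594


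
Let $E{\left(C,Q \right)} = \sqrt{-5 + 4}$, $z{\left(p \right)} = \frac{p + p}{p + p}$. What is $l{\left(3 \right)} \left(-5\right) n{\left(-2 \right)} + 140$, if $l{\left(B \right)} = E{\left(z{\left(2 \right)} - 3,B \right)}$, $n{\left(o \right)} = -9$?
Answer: $140 + 45 i \approx 140.0 + 45.0 i$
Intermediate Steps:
$z{\left(p \right)} = 1$ ($z{\left(p \right)} = \frac{2 p}{2 p} = 2 p \frac{1}{2 p} = 1$)
$E{\left(C,Q \right)} = i$ ($E{\left(C,Q \right)} = \sqrt{-1} = i$)
$l{\left(B \right)} = i$
$l{\left(3 \right)} \left(-5\right) n{\left(-2 \right)} + 140 = i \left(-5\right) \left(-9\right) + 140 = - 5 i \left(-9\right) + 140 = 45 i + 140 = 140 + 45 i$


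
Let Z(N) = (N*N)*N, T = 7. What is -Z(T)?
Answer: -343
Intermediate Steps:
Z(N) = N³ (Z(N) = N²*N = N³)
-Z(T) = -1*7³ = -1*343 = -343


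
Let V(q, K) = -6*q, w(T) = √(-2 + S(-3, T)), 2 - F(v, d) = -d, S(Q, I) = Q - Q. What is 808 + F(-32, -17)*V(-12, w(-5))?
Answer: -272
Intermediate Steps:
S(Q, I) = 0
F(v, d) = 2 + d (F(v, d) = 2 - (-1)*d = 2 + d)
w(T) = I*√2 (w(T) = √(-2 + 0) = √(-2) = I*√2)
808 + F(-32, -17)*V(-12, w(-5)) = 808 + (2 - 17)*(-6*(-12)) = 808 - 15*72 = 808 - 1080 = -272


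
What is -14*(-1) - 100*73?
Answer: -7286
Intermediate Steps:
-14*(-1) - 100*73 = 14 - 7300 = -7286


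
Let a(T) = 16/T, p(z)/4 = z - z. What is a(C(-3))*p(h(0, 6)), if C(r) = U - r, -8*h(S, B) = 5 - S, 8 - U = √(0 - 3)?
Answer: 0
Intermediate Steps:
U = 8 - I*√3 (U = 8 - √(0 - 3) = 8 - √(-3) = 8 - I*√3 ≈ 8.0 - 1.732*I)
h(S, B) = -5/8 + S/8 (h(S, B) = -(5 - S)/8 = -5/8 + S/8)
p(z) = 0 (p(z) = 4*(z - z) = 4*0 = 0)
C(r) = 8 - r - I*√3 (C(r) = (8 - I*√3) - r = 8 - r - I*√3)
a(C(-3))*p(h(0, 6)) = (16/(8 - 1*(-3) - I*√3))*0 = (16/(8 + 3 - I*√3))*0 = (16/(11 - I*√3))*0 = 0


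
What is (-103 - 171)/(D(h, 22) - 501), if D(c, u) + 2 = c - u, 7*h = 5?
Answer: 959/1835 ≈ 0.52262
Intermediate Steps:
h = 5/7 (h = (1/7)*5 = 5/7 ≈ 0.71429)
D(c, u) = -2 + c - u (D(c, u) = -2 + (c - u) = -2 + c - u)
(-103 - 171)/(D(h, 22) - 501) = (-103 - 171)/((-2 + 5/7 - 1*22) - 501) = -274/((-2 + 5/7 - 22) - 501) = -274/(-163/7 - 501) = -274/(-3670/7) = -274*(-7/3670) = 959/1835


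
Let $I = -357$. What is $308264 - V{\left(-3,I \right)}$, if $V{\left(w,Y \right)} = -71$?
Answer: $308335$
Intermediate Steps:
$308264 - V{\left(-3,I \right)} = 308264 - -71 = 308264 + 71 = 308335$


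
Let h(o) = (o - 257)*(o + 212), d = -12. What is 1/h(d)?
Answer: -1/53800 ≈ -1.8587e-5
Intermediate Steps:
h(o) = (-257 + o)*(212 + o)
1/h(d) = 1/(-54484 + (-12)² - 45*(-12)) = 1/(-54484 + 144 + 540) = 1/(-53800) = -1/53800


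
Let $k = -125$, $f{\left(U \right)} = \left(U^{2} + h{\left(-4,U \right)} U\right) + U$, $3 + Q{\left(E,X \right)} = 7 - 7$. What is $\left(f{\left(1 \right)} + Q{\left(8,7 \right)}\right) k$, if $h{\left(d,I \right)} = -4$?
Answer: $625$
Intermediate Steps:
$Q{\left(E,X \right)} = -3$ ($Q{\left(E,X \right)} = -3 + \left(7 - 7\right) = -3 + 0 = -3$)
$f{\left(U \right)} = U^{2} - 3 U$ ($f{\left(U \right)} = \left(U^{2} - 4 U\right) + U = U^{2} - 3 U$)
$\left(f{\left(1 \right)} + Q{\left(8,7 \right)}\right) k = \left(1 \left(-3 + 1\right) - 3\right) \left(-125\right) = \left(1 \left(-2\right) - 3\right) \left(-125\right) = \left(-2 - 3\right) \left(-125\right) = \left(-5\right) \left(-125\right) = 625$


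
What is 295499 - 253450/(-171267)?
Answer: 50609480683/171267 ≈ 2.9550e+5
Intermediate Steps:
295499 - 253450/(-171267) = 295499 - 253450*(-1/171267) = 295499 + 253450/171267 = 50609480683/171267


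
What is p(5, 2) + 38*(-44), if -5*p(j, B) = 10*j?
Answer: -1682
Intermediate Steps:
p(j, B) = -2*j
p(5, 2) + 38*(-44) = -2*5 + 38*(-44) = -10 - 1672 = -1682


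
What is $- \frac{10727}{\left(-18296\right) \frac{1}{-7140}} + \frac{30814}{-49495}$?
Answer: $- \frac{947856107261}{226390130} \approx -4186.8$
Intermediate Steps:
$- \frac{10727}{\left(-18296\right) \frac{1}{-7140}} + \frac{30814}{-49495} = - \frac{10727}{\left(-18296\right) \left(- \frac{1}{7140}\right)} + 30814 \left(- \frac{1}{49495}\right) = - \frac{10727}{\frac{4574}{1785}} - \frac{30814}{49495} = \left(-10727\right) \frac{1785}{4574} - \frac{30814}{49495} = - \frac{19147695}{4574} - \frac{30814}{49495} = - \frac{947856107261}{226390130}$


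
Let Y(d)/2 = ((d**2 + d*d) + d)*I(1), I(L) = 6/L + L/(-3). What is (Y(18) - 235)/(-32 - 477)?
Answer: -7313/509 ≈ -14.367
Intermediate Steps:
I(L) = 6/L - L/3 (I(L) = 6/L + L*(-1/3) = 6/L - L/3)
Y(d) = 34*d/3 + 68*d**2/3 (Y(d) = 2*(((d**2 + d*d) + d)*(6/1 - 1/3*1)) = 2*(((d**2 + d**2) + d)*(6*1 - 1/3)) = 2*((2*d**2 + d)*(6 - 1/3)) = 2*((d + 2*d**2)*(17/3)) = 2*(17*d/3 + 34*d**2/3) = 34*d/3 + 68*d**2/3)
(Y(18) - 235)/(-32 - 477) = ((34/3)*18*(1 + 2*18) - 235)/(-32 - 477) = ((34/3)*18*(1 + 36) - 235)/(-509) = ((34/3)*18*37 - 235)*(-1/509) = (7548 - 235)*(-1/509) = 7313*(-1/509) = -7313/509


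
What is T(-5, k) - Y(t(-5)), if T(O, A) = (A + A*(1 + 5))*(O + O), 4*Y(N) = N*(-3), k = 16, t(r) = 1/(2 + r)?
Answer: -4481/4 ≈ -1120.3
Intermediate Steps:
Y(N) = -3*N/4 (Y(N) = (N*(-3))/4 = (-3*N)/4 = -3*N/4)
T(O, A) = 14*A*O (T(O, A) = (A + A*6)*(2*O) = (A + 6*A)*(2*O) = (7*A)*(2*O) = 14*A*O)
T(-5, k) - Y(t(-5)) = 14*16*(-5) - (-3)/(4*(2 - 5)) = -1120 - (-3)/(4*(-3)) = -1120 - (-3)*(-1)/(4*3) = -1120 - 1*1/4 = -1120 - 1/4 = -4481/4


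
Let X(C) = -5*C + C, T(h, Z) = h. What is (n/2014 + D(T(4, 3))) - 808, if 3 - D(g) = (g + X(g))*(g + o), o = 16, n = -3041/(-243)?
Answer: -276509089/489402 ≈ -564.99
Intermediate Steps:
n = 3041/243 (n = -3041*(-1/243) = 3041/243 ≈ 12.514)
X(C) = -4*C
D(g) = 3 + 3*g*(16 + g) (D(g) = 3 - (g - 4*g)*(g + 16) = 3 - (-3*g)*(16 + g) = 3 - (-3)*g*(16 + g) = 3 + 3*g*(16 + g))
(n/2014 + D(T(4, 3))) - 808 = ((3041/243)/2014 + (3 + 3*4² + 48*4)) - 808 = ((3041/243)*(1/2014) + (3 + 3*16 + 192)) - 808 = (3041/489402 + (3 + 48 + 192)) - 808 = (3041/489402 + 243) - 808 = 118927727/489402 - 808 = -276509089/489402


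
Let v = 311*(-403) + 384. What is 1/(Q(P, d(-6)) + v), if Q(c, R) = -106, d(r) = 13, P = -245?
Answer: -1/125055 ≈ -7.9965e-6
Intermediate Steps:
v = -124949 (v = -125333 + 384 = -124949)
1/(Q(P, d(-6)) + v) = 1/(-106 - 124949) = 1/(-125055) = -1/125055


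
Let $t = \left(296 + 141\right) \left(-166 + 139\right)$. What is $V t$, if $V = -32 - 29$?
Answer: $719739$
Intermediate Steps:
$V = -61$ ($V = -32 - 29 = -61$)
$t = -11799$ ($t = 437 \left(-27\right) = -11799$)
$V t = \left(-61\right) \left(-11799\right) = 719739$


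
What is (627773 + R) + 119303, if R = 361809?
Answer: 1108885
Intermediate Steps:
(627773 + R) + 119303 = (627773 + 361809) + 119303 = 989582 + 119303 = 1108885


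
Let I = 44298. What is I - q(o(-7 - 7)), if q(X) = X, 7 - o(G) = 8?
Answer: 44299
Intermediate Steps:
o(G) = -1 (o(G) = 7 - 1*8 = 7 - 8 = -1)
I - q(o(-7 - 7)) = 44298 - 1*(-1) = 44298 + 1 = 44299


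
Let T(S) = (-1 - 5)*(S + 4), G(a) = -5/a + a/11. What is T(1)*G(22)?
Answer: -585/11 ≈ -53.182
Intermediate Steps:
G(a) = -5/a + a/11 (G(a) = -5/a + a*(1/11) = -5/a + a/11)
T(S) = -24 - 6*S (T(S) = -6*(4 + S) = -24 - 6*S)
T(1)*G(22) = (-24 - 6*1)*(-5/22 + (1/11)*22) = (-24 - 6)*(-5*1/22 + 2) = -30*(-5/22 + 2) = -30*39/22 = -585/11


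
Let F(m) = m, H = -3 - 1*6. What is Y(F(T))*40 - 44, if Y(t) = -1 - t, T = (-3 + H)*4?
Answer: 1836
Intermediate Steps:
H = -9 (H = -3 - 6 = -9)
T = -48 (T = (-3 - 9)*4 = -12*4 = -48)
Y(F(T))*40 - 44 = (-1 - 1*(-48))*40 - 44 = (-1 + 48)*40 - 44 = 47*40 - 44 = 1880 - 44 = 1836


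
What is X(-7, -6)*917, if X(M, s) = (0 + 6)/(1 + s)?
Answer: -5502/5 ≈ -1100.4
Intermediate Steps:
X(M, s) = 6/(1 + s)
X(-7, -6)*917 = (6/(1 - 6))*917 = (6/(-5))*917 = (6*(-⅕))*917 = -6/5*917 = -5502/5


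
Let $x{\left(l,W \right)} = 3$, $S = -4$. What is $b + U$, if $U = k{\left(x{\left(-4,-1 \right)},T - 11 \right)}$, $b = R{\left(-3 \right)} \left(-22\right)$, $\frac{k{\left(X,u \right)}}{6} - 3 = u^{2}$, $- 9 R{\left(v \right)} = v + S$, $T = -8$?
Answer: $\frac{19502}{9} \approx 2166.9$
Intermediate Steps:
$R{\left(v \right)} = \frac{4}{9} - \frac{v}{9}$ ($R{\left(v \right)} = - \frac{v - 4}{9} = - \frac{-4 + v}{9} = \frac{4}{9} - \frac{v}{9}$)
$k{\left(X,u \right)} = 18 + 6 u^{2}$
$b = - \frac{154}{9}$ ($b = \left(\frac{4}{9} - - \frac{1}{3}\right) \left(-22\right) = \left(\frac{4}{9} + \frac{1}{3}\right) \left(-22\right) = \frac{7}{9} \left(-22\right) = - \frac{154}{9} \approx -17.111$)
$U = 2184$ ($U = 18 + 6 \left(-8 - 11\right)^{2} = 18 + 6 \left(-19\right)^{2} = 18 + 6 \cdot 361 = 18 + 2166 = 2184$)
$b + U = - \frac{154}{9} + 2184 = \frac{19502}{9}$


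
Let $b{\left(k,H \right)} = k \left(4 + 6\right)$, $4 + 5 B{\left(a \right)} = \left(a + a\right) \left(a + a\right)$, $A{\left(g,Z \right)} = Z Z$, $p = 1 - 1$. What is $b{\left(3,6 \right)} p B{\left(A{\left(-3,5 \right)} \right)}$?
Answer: $0$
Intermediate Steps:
$p = 0$ ($p = 1 - 1 = 0$)
$A{\left(g,Z \right)} = Z^{2}$
$B{\left(a \right)} = - \frac{4}{5} + \frac{4 a^{2}}{5}$ ($B{\left(a \right)} = - \frac{4}{5} + \frac{\left(a + a\right) \left(a + a\right)}{5} = - \frac{4}{5} + \frac{2 a 2 a}{5} = - \frac{4}{5} + \frac{4 a^{2}}{5}$)
$b{\left(k,H \right)} = 10 k$ ($b{\left(k,H \right)} = k 10 = 10 k$)
$b{\left(3,6 \right)} p B{\left(A{\left(-3,5 \right)} \right)} = 10 \cdot 3 \cdot 0 \left(- \frac{4}{5} + \frac{4 \left(5^{2}\right)^{2}}{5}\right) = 30 \cdot 0 \left(- \frac{4}{5} + \frac{4 \cdot 25^{2}}{5}\right) = 0 \left(- \frac{4}{5} + \frac{4}{5} \cdot 625\right) = 0 \left(- \frac{4}{5} + 500\right) = 0 \cdot \frac{2496}{5} = 0$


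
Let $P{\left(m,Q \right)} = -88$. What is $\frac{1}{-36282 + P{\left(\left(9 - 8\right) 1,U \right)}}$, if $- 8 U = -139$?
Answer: $- \frac{1}{36370} \approx -2.7495 \cdot 10^{-5}$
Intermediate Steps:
$U = \frac{139}{8}$ ($U = \left(- \frac{1}{8}\right) \left(-139\right) = \frac{139}{8} \approx 17.375$)
$\frac{1}{-36282 + P{\left(\left(9 - 8\right) 1,U \right)}} = \frac{1}{-36282 - 88} = \frac{1}{-36370} = - \frac{1}{36370}$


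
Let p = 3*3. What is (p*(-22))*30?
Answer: -5940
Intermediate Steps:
p = 9
(p*(-22))*30 = (9*(-22))*30 = -198*30 = -5940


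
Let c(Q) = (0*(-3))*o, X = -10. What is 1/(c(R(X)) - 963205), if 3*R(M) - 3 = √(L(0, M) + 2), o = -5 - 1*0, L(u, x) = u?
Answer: -1/963205 ≈ -1.0382e-6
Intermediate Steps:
o = -5 (o = -5 + 0 = -5)
R(M) = 1 + √2/3 (R(M) = 1 + √(0 + 2)/3 = 1 + √2/3)
c(Q) = 0 (c(Q) = (0*(-3))*(-5) = 0*(-5) = 0)
1/(c(R(X)) - 963205) = 1/(0 - 963205) = 1/(-963205) = -1/963205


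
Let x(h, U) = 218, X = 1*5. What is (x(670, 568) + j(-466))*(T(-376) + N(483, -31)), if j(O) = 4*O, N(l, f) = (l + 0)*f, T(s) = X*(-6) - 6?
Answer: 24704814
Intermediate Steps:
X = 5
T(s) = -36 (T(s) = 5*(-6) - 6 = -30 - 6 = -36)
N(l, f) = f*l (N(l, f) = l*f = f*l)
(x(670, 568) + j(-466))*(T(-376) + N(483, -31)) = (218 + 4*(-466))*(-36 - 31*483) = (218 - 1864)*(-36 - 14973) = -1646*(-15009) = 24704814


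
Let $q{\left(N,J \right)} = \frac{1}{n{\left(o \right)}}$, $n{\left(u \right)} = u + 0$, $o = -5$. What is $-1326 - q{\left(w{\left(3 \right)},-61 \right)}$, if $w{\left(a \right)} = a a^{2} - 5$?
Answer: $- \frac{6629}{5} \approx -1325.8$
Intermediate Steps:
$n{\left(u \right)} = u$
$w{\left(a \right)} = -5 + a^{3}$ ($w{\left(a \right)} = a^{3} - 5 = -5 + a^{3}$)
$q{\left(N,J \right)} = - \frac{1}{5}$ ($q{\left(N,J \right)} = \frac{1}{-5} = - \frac{1}{5}$)
$-1326 - q{\left(w{\left(3 \right)},-61 \right)} = -1326 - - \frac{1}{5} = -1326 + \frac{1}{5} = - \frac{6629}{5}$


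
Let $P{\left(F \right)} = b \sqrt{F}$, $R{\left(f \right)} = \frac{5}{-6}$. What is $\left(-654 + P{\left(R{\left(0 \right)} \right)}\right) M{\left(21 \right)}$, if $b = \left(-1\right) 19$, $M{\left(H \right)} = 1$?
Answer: $-654 - \frac{19 i \sqrt{30}}{6} \approx -654.0 - 17.345 i$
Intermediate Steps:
$b = -19$
$R{\left(f \right)} = - \frac{5}{6}$ ($R{\left(f \right)} = 5 \left(- \frac{1}{6}\right) = - \frac{5}{6}$)
$P{\left(F \right)} = - 19 \sqrt{F}$
$\left(-654 + P{\left(R{\left(0 \right)} \right)}\right) M{\left(21 \right)} = \left(-654 - 19 \sqrt{- \frac{5}{6}}\right) 1 = \left(-654 - 19 \frac{i \sqrt{30}}{6}\right) 1 = \left(-654 - \frac{19 i \sqrt{30}}{6}\right) 1 = -654 - \frac{19 i \sqrt{30}}{6}$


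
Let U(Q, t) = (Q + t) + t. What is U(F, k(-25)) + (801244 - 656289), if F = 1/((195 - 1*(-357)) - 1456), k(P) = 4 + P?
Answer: 131001351/904 ≈ 1.4491e+5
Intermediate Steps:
F = -1/904 (F = 1/((195 + 357) - 1456) = 1/(552 - 1456) = 1/(-904) = -1/904 ≈ -0.0011062)
U(Q, t) = Q + 2*t
U(F, k(-25)) + (801244 - 656289) = (-1/904 + 2*(4 - 25)) + (801244 - 656289) = (-1/904 + 2*(-21)) + 144955 = (-1/904 - 42) + 144955 = -37969/904 + 144955 = 131001351/904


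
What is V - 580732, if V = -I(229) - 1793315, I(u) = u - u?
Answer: -2374047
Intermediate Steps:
I(u) = 0
V = -1793315 (V = -1*0 - 1793315 = 0 - 1793315 = -1793315)
V - 580732 = -1793315 - 580732 = -2374047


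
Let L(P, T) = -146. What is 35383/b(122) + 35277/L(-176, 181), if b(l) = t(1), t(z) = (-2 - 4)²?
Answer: 1947973/2628 ≈ 741.24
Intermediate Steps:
t(z) = 36 (t(z) = (-6)² = 36)
b(l) = 36
35383/b(122) + 35277/L(-176, 181) = 35383/36 + 35277/(-146) = 35383*(1/36) + 35277*(-1/146) = 35383/36 - 35277/146 = 1947973/2628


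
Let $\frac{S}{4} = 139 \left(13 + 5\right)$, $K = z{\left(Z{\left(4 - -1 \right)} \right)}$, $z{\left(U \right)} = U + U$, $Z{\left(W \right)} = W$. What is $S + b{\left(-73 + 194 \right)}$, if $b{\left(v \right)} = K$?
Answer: $10018$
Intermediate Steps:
$z{\left(U \right)} = 2 U$
$K = 10$ ($K = 2 \left(4 - -1\right) = 2 \left(4 + 1\right) = 2 \cdot 5 = 10$)
$b{\left(v \right)} = 10$
$S = 10008$ ($S = 4 \cdot 139 \left(13 + 5\right) = 4 \cdot 139 \cdot 18 = 4 \cdot 2502 = 10008$)
$S + b{\left(-73 + 194 \right)} = 10008 + 10 = 10018$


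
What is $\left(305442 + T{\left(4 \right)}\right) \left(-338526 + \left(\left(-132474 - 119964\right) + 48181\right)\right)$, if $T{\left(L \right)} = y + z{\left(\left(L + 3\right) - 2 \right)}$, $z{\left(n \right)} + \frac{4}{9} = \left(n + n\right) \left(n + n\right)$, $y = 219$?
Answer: $- \frac{1493654684635}{9} \approx -1.6596 \cdot 10^{11}$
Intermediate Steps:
$z{\left(n \right)} = - \frac{4}{9} + 4 n^{2}$ ($z{\left(n \right)} = - \frac{4}{9} + \left(n + n\right) \left(n + n\right) = - \frac{4}{9} + 2 n 2 n = - \frac{4}{9} + 4 n^{2}$)
$T{\left(L \right)} = \frac{1967}{9} + 4 \left(1 + L\right)^{2}$ ($T{\left(L \right)} = 219 + \left(- \frac{4}{9} + 4 \left(\left(L + 3\right) - 2\right)^{2}\right) = 219 + \left(- \frac{4}{9} + 4 \left(\left(3 + L\right) - 2\right)^{2}\right) = 219 + \left(- \frac{4}{9} + 4 \left(1 + L\right)^{2}\right) = \frac{1967}{9} + 4 \left(1 + L\right)^{2}$)
$\left(305442 + T{\left(4 \right)}\right) \left(-338526 + \left(\left(-132474 - 119964\right) + 48181\right)\right) = \left(305442 + \left(\frac{1967}{9} + 4 \left(1 + 4\right)^{2}\right)\right) \left(-338526 + \left(\left(-132474 - 119964\right) + 48181\right)\right) = \left(305442 + \left(\frac{1967}{9} + 4 \cdot 5^{2}\right)\right) \left(-338526 + \left(-252438 + 48181\right)\right) = \left(305442 + \left(\frac{1967}{9} + 4 \cdot 25\right)\right) \left(-338526 - 204257\right) = \left(305442 + \left(\frac{1967}{9} + 100\right)\right) \left(-542783\right) = \left(305442 + \frac{2867}{9}\right) \left(-542783\right) = \frac{2751845}{9} \left(-542783\right) = - \frac{1493654684635}{9}$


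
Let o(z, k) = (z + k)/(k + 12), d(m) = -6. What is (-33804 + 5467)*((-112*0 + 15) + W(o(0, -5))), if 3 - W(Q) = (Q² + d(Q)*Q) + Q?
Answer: -19325834/49 ≈ -3.9441e+5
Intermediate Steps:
o(z, k) = (k + z)/(12 + k)
W(Q) = 3 - Q² + 5*Q (W(Q) = 3 - ((Q² - 6*Q) + Q) = 3 - (Q² - 5*Q) = 3 + (-Q² + 5*Q) = 3 - Q² + 5*Q)
(-33804 + 5467)*((-112*0 + 15) + W(o(0, -5))) = (-33804 + 5467)*((-112*0 + 15) + (3 - ((-5 + 0)/(12 - 5))² + 5*((-5 + 0)/(12 - 5)))) = -28337*((0 + 15) + (3 - (-5/7)² + 5*(-5/7))) = -28337*(15 + (3 - ((⅐)*(-5))² + 5*((⅐)*(-5)))) = -28337*(15 + (3 - (-5/7)² + 5*(-5/7))) = -28337*(15 + (3 - 1*25/49 - 25/7)) = -28337*(15 + (3 - 25/49 - 25/7)) = -28337*(15 - 53/49) = -28337*682/49 = -19325834/49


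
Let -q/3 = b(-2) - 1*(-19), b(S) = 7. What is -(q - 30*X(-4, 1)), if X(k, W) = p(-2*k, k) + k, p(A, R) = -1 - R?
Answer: 48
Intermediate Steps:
X(k, W) = -1 (X(k, W) = (-1 - k) + k = -1)
q = -78 (q = -3*(7 - 1*(-19)) = -3*(7 + 19) = -3*26 = -78)
-(q - 30*X(-4, 1)) = -(-78 - 30*(-1)) = -(-78 + 30) = -1*(-48) = 48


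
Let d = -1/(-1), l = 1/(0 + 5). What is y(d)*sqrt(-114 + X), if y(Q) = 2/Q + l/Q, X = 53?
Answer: 11*I*sqrt(61)/5 ≈ 17.183*I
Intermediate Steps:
l = 1/5 ≈ 0.20000
d = 1 (d = -1*(-1) = 1)
y(Q) = 11/(5*Q) (y(Q) = 2/Q + 1/(5*Q) = 11/(5*Q))
y(d)*sqrt(-114 + X) = ((11/5)/1)*sqrt(-114 + 53) = ((11/5)*1)*sqrt(-61) = 11*(I*sqrt(61))/5 = 11*I*sqrt(61)/5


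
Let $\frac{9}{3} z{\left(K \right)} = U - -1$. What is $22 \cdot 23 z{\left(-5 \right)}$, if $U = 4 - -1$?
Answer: $1012$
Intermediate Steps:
$U = 5$ ($U = 4 + 1 = 5$)
$z{\left(K \right)} = 2$ ($z{\left(K \right)} = \frac{5 - -1}{3} = \frac{5 + 1}{3} = \frac{1}{3} \cdot 6 = 2$)
$22 \cdot 23 z{\left(-5 \right)} = 22 \cdot 23 \cdot 2 = 506 \cdot 2 = 1012$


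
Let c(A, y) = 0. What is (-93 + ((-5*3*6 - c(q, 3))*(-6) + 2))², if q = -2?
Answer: 201601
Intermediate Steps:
(-93 + ((-5*3*6 - c(q, 3))*(-6) + 2))² = (-93 + ((-5*3*6 - 1*0)*(-6) + 2))² = (-93 + ((-15*6 + 0)*(-6) + 2))² = (-93 + ((-90 + 0)*(-6) + 2))² = (-93 + (-90*(-6) + 2))² = (-93 + (540 + 2))² = (-93 + 542)² = 449² = 201601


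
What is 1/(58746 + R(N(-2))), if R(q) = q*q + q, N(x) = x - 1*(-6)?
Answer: 1/58766 ≈ 1.7017e-5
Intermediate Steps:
N(x) = 6 + x (N(x) = x + 6 = 6 + x)
R(q) = q + q**2 (R(q) = q**2 + q = q + q**2)
1/(58746 + R(N(-2))) = 1/(58746 + (6 - 2)*(1 + (6 - 2))) = 1/(58746 + 4*(1 + 4)) = 1/(58746 + 4*5) = 1/(58746 + 20) = 1/58766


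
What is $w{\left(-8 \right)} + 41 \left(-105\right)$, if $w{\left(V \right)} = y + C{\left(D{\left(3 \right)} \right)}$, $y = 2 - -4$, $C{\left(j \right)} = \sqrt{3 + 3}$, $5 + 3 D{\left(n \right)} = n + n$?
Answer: $-4299 + \sqrt{6} \approx -4296.5$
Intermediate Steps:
$D{\left(n \right)} = - \frac{5}{3} + \frac{2 n}{3}$ ($D{\left(n \right)} = - \frac{5}{3} + \frac{n + n}{3} = - \frac{5}{3} + \frac{2 n}{3}$)
$C{\left(j \right)} = \sqrt{6}$
$y = 6$ ($y = 2 + 4 = 6$)
$w{\left(V \right)} = 6 + \sqrt{6}$
$w{\left(-8 \right)} + 41 \left(-105\right) = \left(6 + \sqrt{6}\right) + 41 \left(-105\right) = \left(6 + \sqrt{6}\right) - 4305 = -4299 + \sqrt{6}$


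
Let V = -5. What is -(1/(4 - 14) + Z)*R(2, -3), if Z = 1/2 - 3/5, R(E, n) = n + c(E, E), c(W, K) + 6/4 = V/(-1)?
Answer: ⅒ ≈ 0.10000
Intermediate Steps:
c(W, K) = 7/2 (c(W, K) = -3/2 - 5/(-1) = -3/2 - 5*(-1) = -3/2 + 5 = 7/2)
R(E, n) = 7/2 + n (R(E, n) = n + 7/2 = 7/2 + n)
Z = -⅒ (Z = 1*(½) - 3*⅕ = ½ - ⅗ = -⅒ ≈ -0.10000)
-(1/(4 - 14) + Z)*R(2, -3) = -(1/(4 - 14) - ⅒)*(7/2 - 3) = -(1/(-10) - ⅒)/2 = -(-⅒ - ⅒)/2 = -(-1)/(5*2) = -1*(-⅒) = ⅒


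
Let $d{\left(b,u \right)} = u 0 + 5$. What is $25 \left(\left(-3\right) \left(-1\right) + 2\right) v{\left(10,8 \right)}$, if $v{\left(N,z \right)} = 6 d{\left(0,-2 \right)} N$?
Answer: $37500$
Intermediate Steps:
$d{\left(b,u \right)} = 5$ ($d{\left(b,u \right)} = 0 + 5 = 5$)
$v{\left(N,z \right)} = 30 N$ ($v{\left(N,z \right)} = 6 \cdot 5 N = 30 N$)
$25 \left(\left(-3\right) \left(-1\right) + 2\right) v{\left(10,8 \right)} = 25 \left(\left(-3\right) \left(-1\right) + 2\right) 30 \cdot 10 = 25 \left(3 + 2\right) 300 = 25 \cdot 5 \cdot 300 = 125 \cdot 300 = 37500$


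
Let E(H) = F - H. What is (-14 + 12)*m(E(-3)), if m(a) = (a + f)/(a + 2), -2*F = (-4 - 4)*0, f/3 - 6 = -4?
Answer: -18/5 ≈ -3.6000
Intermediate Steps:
f = 6 (f = 18 + 3*(-4) = 18 - 12 = 6)
F = 0 (F = -(-4 - 4)*0/2 = -(-4)*0 = -½*0 = 0)
E(H) = -H (E(H) = 0 - H = -H)
m(a) = (6 + a)/(2 + a) (m(a) = (a + 6)/(a + 2) = (6 + a)/(2 + a))
(-14 + 12)*m(E(-3)) = (-14 + 12)*((6 - 1*(-3))/(2 - 1*(-3))) = -2*(6 + 3)/(2 + 3) = -2*9/5 = -18/5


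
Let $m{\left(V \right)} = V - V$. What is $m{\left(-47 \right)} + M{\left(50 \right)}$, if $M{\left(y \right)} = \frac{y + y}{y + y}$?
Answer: $1$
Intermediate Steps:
$M{\left(y \right)} = 1$ ($M{\left(y \right)} = \frac{2 y}{2 y} = 2 y \frac{1}{2 y} = 1$)
$m{\left(V \right)} = 0$
$m{\left(-47 \right)} + M{\left(50 \right)} = 0 + 1 = 1$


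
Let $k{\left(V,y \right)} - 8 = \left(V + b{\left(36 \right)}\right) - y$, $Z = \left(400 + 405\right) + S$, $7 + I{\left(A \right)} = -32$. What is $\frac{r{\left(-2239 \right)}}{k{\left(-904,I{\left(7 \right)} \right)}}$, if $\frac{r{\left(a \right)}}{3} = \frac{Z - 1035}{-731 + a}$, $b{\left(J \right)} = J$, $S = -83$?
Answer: $- \frac{313}{812790} \approx -0.00038509$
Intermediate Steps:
$I{\left(A \right)} = -39$ ($I{\left(A \right)} = -7 - 32 = -39$)
$Z = 722$ ($Z = \left(400 + 405\right) - 83 = 805 - 83 = 722$)
$k{\left(V,y \right)} = 44 + V - y$ ($k{\left(V,y \right)} = 8 - \left(-36 + y - V\right) = 8 + \left(36 + V - y\right) = 44 + V - y$)
$r{\left(a \right)} = - \frac{939}{-731 + a}$ ($r{\left(a \right)} = 3 \frac{722 - 1035}{-731 + a} = 3 \left(- \frac{313}{-731 + a}\right) = - \frac{939}{-731 + a}$)
$\frac{r{\left(-2239 \right)}}{k{\left(-904,I{\left(7 \right)} \right)}} = \frac{\left(-939\right) \frac{1}{-731 - 2239}}{44 - 904 - -39} = \frac{\left(-939\right) \frac{1}{-2970}}{44 - 904 + 39} = \frac{\left(-939\right) \left(- \frac{1}{2970}\right)}{-821} = \frac{313}{990} \left(- \frac{1}{821}\right) = - \frac{313}{812790}$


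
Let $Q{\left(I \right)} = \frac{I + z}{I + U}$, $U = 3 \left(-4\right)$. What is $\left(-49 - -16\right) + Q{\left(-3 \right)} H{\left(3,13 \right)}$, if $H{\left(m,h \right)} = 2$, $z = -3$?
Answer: $- \frac{161}{5} \approx -32.2$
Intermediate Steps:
$U = -12$
$Q{\left(I \right)} = \frac{-3 + I}{-12 + I}$ ($Q{\left(I \right)} = \frac{I - 3}{I - 12} = \frac{-3 + I}{-12 + I}$)
$\left(-49 - -16\right) + Q{\left(-3 \right)} H{\left(3,13 \right)} = \left(-49 - -16\right) + \frac{-3 - 3}{-12 - 3} \cdot 2 = \left(-49 + 16\right) + \frac{1}{-15} \left(-6\right) 2 = -33 + \left(- \frac{1}{15}\right) \left(-6\right) 2 = -33 + \frac{2}{5} \cdot 2 = -33 + \frac{4}{5} = - \frac{161}{5}$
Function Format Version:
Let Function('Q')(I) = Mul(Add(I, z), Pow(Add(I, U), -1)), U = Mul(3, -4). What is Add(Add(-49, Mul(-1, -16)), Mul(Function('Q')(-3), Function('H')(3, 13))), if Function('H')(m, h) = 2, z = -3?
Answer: Rational(-161, 5) ≈ -32.200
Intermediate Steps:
U = -12
Function('Q')(I) = Mul(Pow(Add(-12, I), -1), Add(-3, I)) (Function('Q')(I) = Mul(Add(I, -3), Pow(Add(I, -12), -1)) = Mul(Add(-3, I), Pow(Add(-12, I), -1)) = Mul(Pow(Add(-12, I), -1), Add(-3, I)))
Add(Add(-49, Mul(-1, -16)), Mul(Function('Q')(-3), Function('H')(3, 13))) = Add(Add(-49, Mul(-1, -16)), Mul(Mul(Pow(Add(-12, -3), -1), Add(-3, -3)), 2)) = Add(Add(-49, 16), Mul(Mul(Pow(-15, -1), -6), 2)) = Add(-33, Mul(Mul(Rational(-1, 15), -6), 2)) = Add(-33, Mul(Rational(2, 5), 2)) = Add(-33, Rational(4, 5)) = Rational(-161, 5)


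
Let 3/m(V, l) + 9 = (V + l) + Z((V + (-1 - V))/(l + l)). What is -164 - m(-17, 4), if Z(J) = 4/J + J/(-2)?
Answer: -141484/863 ≈ -163.94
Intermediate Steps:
Z(J) = 4/J - J/2 (Z(J) = 4/J + J*(-½) = 4/J - J/2)
m(V, l) = 3/(-9 + V - 7*l + 1/(4*l)) (m(V, l) = 3/(-9 + ((V + l) + (4/(((V + (-1 - V))/(l + l))) - (V + (-1 - V))/(2*(l + l))))) = 3/(-9 + ((V + l) + (4/((-1/(2*l))) - (-1)/(2*(2*l))))) = 3/(-9 + ((V + l) + (4/((-1/(2*l))) - (-1)*1/(2*l)/2))) = 3/(-9 + ((V + l) + (4/((-1/(2*l))) - (-1)/(4*l)))) = 3/(-9 + ((V + l) + (4*(-2*l) + 1/(4*l)))) = 3/(-9 + ((V + l) + (-8*l + 1/(4*l)))) = 3/(-9 + (V - 7*l + 1/(4*l))) = 3/(-9 + V - 7*l + 1/(4*l)))
-164 - m(-17, 4) = -164 - 12*4/(1 + 4*4*(-9 - 17 - 7*4)) = -164 - 12*4/(1 + 4*4*(-9 - 17 - 28)) = -164 - 12*4/(1 + 4*4*(-54)) = -164 - 12*4/(1 - 864) = -164 - 12*4/(-863) = -164 - 12*4*(-1)/863 = -164 - 1*(-48/863) = -164 + 48/863 = -141484/863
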